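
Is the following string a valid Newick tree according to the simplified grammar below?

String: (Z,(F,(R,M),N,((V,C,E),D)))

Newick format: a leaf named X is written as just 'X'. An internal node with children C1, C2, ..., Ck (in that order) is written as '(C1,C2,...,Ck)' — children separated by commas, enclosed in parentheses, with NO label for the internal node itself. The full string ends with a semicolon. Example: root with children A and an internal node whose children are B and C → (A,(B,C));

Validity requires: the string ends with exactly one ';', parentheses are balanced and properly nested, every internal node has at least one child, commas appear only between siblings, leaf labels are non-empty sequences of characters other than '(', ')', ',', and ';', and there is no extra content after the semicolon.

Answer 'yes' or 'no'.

Answer: no

Derivation:
Input: (Z,(F,(R,M),N,((V,C,E),D)))
Paren balance: 5 '(' vs 5 ')' OK
Ends with single ';': False
Full parse: FAILS (must end with ;)
Valid: False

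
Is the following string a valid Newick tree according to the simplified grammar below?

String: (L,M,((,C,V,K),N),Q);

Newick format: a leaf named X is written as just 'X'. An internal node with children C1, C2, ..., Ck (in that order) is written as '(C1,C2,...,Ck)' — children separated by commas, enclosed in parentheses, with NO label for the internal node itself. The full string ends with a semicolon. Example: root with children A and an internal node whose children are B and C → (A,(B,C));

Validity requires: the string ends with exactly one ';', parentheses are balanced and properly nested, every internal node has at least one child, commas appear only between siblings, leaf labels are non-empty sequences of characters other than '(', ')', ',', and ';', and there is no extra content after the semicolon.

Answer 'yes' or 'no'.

Answer: no

Derivation:
Input: (L,M,((,C,V,K),N),Q);
Paren balance: 3 '(' vs 3 ')' OK
Ends with single ';': True
Full parse: FAILS (empty leaf label at pos 7)
Valid: False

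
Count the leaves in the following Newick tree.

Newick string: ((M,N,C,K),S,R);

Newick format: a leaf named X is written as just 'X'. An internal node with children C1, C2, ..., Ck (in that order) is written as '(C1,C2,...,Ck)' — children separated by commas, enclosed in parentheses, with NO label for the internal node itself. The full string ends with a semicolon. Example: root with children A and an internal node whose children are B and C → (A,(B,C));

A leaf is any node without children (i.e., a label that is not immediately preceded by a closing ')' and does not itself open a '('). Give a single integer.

Answer: 6

Derivation:
Newick: ((M,N,C,K),S,R);
Scan left-to-right; a leaf is any maximal label run not followed by '(':
  pos 2: leaf 'M' → count = 1
  pos 4: leaf 'N' → count = 2
  pos 6: leaf 'C' → count = 3
  pos 8: leaf 'K' → count = 4
  pos 11: leaf 'S' → count = 5
  pos 13: leaf 'R' → count = 6
Total leaves: 6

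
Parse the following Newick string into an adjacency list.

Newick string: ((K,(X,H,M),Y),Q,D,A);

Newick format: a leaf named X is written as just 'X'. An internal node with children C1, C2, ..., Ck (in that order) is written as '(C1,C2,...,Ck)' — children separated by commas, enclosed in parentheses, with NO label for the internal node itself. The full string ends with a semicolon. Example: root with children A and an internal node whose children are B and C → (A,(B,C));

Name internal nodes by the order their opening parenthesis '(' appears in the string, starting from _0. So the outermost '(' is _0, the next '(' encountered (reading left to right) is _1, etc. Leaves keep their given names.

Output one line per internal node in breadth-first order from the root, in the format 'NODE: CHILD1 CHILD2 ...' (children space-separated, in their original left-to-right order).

Input: ((K,(X,H,M),Y),Q,D,A);
Scanning left-to-right, naming '(' by encounter order:
  pos 0: '(' -> open internal node _0 (depth 1)
  pos 1: '(' -> open internal node _1 (depth 2)
  pos 4: '(' -> open internal node _2 (depth 3)
  pos 10: ')' -> close internal node _2 (now at depth 2)
  pos 13: ')' -> close internal node _1 (now at depth 1)
  pos 20: ')' -> close internal node _0 (now at depth 0)
Total internal nodes: 3
BFS adjacency from root:
  _0: _1 Q D A
  _1: K _2 Y
  _2: X H M

Answer: _0: _1 Q D A
_1: K _2 Y
_2: X H M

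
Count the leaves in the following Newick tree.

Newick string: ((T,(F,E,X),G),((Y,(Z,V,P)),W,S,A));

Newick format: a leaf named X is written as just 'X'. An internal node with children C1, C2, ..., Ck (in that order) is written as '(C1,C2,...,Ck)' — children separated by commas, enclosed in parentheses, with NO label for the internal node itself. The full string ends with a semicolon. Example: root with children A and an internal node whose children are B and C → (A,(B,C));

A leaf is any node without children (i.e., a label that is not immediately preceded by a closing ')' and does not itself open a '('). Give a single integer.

Answer: 12

Derivation:
Newick: ((T,(F,E,X),G),((Y,(Z,V,P)),W,S,A));
Scan left-to-right; a leaf is any maximal label run not followed by '(':
  pos 2: leaf 'T' → count = 1
  pos 5: leaf 'F' → count = 2
  pos 7: leaf 'E' → count = 3
  pos 9: leaf 'X' → count = 4
  pos 12: leaf 'G' → count = 5
  pos 17: leaf 'Y' → count = 6
  pos 20: leaf 'Z' → count = 7
  pos 22: leaf 'V' → count = 8
  pos 24: leaf 'P' → count = 9
  pos 28: leaf 'W' → count = 10
  pos 30: leaf 'S' → count = 11
  pos 32: leaf 'A' → count = 12
Total leaves: 12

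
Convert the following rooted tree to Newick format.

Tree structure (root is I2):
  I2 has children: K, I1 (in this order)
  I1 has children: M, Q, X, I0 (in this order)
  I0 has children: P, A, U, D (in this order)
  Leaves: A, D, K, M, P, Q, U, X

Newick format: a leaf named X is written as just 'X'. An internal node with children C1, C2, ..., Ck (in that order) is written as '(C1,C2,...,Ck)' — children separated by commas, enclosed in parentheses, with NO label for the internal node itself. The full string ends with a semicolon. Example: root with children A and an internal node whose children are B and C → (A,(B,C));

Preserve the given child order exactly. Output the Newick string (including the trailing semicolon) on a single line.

internal I2 with children ['K', 'I1']
  leaf 'K' → 'K'
  internal I1 with children ['M', 'Q', 'X', 'I0']
    leaf 'M' → 'M'
    leaf 'Q' → 'Q'
    leaf 'X' → 'X'
    internal I0 with children ['P', 'A', 'U', 'D']
      leaf 'P' → 'P'
      leaf 'A' → 'A'
      leaf 'U' → 'U'
      leaf 'D' → 'D'
    → '(P,A,U,D)'
  → '(M,Q,X,(P,A,U,D))'
→ '(K,(M,Q,X,(P,A,U,D)))'
Final: (K,(M,Q,X,(P,A,U,D)));

Answer: (K,(M,Q,X,(P,A,U,D)));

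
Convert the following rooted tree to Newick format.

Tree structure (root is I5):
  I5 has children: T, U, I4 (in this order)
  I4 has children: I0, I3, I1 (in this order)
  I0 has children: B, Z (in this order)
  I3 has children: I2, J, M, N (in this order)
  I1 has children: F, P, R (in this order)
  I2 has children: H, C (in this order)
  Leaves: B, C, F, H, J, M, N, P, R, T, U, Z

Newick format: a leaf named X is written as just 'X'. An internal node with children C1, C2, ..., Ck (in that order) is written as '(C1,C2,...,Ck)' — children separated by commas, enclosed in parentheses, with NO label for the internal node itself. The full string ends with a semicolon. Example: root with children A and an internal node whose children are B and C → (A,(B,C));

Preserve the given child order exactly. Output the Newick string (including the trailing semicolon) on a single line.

Answer: (T,U,((B,Z),((H,C),J,M,N),(F,P,R)));

Derivation:
internal I5 with children ['T', 'U', 'I4']
  leaf 'T' → 'T'
  leaf 'U' → 'U'
  internal I4 with children ['I0', 'I3', 'I1']
    internal I0 with children ['B', 'Z']
      leaf 'B' → 'B'
      leaf 'Z' → 'Z'
    → '(B,Z)'
    internal I3 with children ['I2', 'J', 'M', 'N']
      internal I2 with children ['H', 'C']
        leaf 'H' → 'H'
        leaf 'C' → 'C'
      → '(H,C)'
      leaf 'J' → 'J'
      leaf 'M' → 'M'
      leaf 'N' → 'N'
    → '((H,C),J,M,N)'
    internal I1 with children ['F', 'P', 'R']
      leaf 'F' → 'F'
      leaf 'P' → 'P'
      leaf 'R' → 'R'
    → '(F,P,R)'
  → '((B,Z),((H,C),J,M,N),(F,P,R))'
→ '(T,U,((B,Z),((H,C),J,M,N),(F,P,R)))'
Final: (T,U,((B,Z),((H,C),J,M,N),(F,P,R)));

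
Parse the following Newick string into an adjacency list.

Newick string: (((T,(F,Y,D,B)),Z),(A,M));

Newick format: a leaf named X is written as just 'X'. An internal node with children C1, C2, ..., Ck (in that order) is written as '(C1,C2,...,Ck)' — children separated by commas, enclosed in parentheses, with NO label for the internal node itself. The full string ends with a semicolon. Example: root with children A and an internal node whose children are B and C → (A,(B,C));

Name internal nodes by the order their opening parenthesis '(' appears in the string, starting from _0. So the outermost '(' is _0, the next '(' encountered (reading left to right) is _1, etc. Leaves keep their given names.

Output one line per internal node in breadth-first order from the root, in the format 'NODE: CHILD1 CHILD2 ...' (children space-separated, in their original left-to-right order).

Input: (((T,(F,Y,D,B)),Z),(A,M));
Scanning left-to-right, naming '(' by encounter order:
  pos 0: '(' -> open internal node _0 (depth 1)
  pos 1: '(' -> open internal node _1 (depth 2)
  pos 2: '(' -> open internal node _2 (depth 3)
  pos 5: '(' -> open internal node _3 (depth 4)
  pos 13: ')' -> close internal node _3 (now at depth 3)
  pos 14: ')' -> close internal node _2 (now at depth 2)
  pos 17: ')' -> close internal node _1 (now at depth 1)
  pos 19: '(' -> open internal node _4 (depth 2)
  pos 23: ')' -> close internal node _4 (now at depth 1)
  pos 24: ')' -> close internal node _0 (now at depth 0)
Total internal nodes: 5
BFS adjacency from root:
  _0: _1 _4
  _1: _2 Z
  _4: A M
  _2: T _3
  _3: F Y D B

Answer: _0: _1 _4
_1: _2 Z
_4: A M
_2: T _3
_3: F Y D B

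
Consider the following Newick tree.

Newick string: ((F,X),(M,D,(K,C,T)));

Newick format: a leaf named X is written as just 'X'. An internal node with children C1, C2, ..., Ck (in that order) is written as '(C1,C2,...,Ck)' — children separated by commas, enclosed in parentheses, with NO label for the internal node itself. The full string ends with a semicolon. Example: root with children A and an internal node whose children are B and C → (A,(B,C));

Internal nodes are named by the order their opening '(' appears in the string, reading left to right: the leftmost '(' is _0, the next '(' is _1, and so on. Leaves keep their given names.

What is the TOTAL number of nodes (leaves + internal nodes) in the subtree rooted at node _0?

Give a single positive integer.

Newick: ((F,X),(M,D,(K,C,T)));
Locate _0: it is the '(' at position 0 (the 1st '(' reading left to right).
Query: subtree rooted at _0
_0: subtree_size = 1 + 10
  _1: subtree_size = 1 + 2
    F: subtree_size = 1 + 0
    X: subtree_size = 1 + 0
  _2: subtree_size = 1 + 6
    M: subtree_size = 1 + 0
    D: subtree_size = 1 + 0
    _3: subtree_size = 1 + 3
      K: subtree_size = 1 + 0
      C: subtree_size = 1 + 0
      T: subtree_size = 1 + 0
Total subtree size of _0: 11

Answer: 11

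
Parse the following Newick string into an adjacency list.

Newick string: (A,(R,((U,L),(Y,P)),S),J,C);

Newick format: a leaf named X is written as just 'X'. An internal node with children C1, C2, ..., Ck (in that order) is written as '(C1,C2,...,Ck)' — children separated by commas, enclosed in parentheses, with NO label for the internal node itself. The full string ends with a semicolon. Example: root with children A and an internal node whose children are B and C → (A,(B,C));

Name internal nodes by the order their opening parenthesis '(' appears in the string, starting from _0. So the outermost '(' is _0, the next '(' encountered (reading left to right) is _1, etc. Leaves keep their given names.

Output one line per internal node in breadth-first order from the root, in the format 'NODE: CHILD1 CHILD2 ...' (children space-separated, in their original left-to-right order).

Input: (A,(R,((U,L),(Y,P)),S),J,C);
Scanning left-to-right, naming '(' by encounter order:
  pos 0: '(' -> open internal node _0 (depth 1)
  pos 3: '(' -> open internal node _1 (depth 2)
  pos 6: '(' -> open internal node _2 (depth 3)
  pos 7: '(' -> open internal node _3 (depth 4)
  pos 11: ')' -> close internal node _3 (now at depth 3)
  pos 13: '(' -> open internal node _4 (depth 4)
  pos 17: ')' -> close internal node _4 (now at depth 3)
  pos 18: ')' -> close internal node _2 (now at depth 2)
  pos 21: ')' -> close internal node _1 (now at depth 1)
  pos 26: ')' -> close internal node _0 (now at depth 0)
Total internal nodes: 5
BFS adjacency from root:
  _0: A _1 J C
  _1: R _2 S
  _2: _3 _4
  _3: U L
  _4: Y P

Answer: _0: A _1 J C
_1: R _2 S
_2: _3 _4
_3: U L
_4: Y P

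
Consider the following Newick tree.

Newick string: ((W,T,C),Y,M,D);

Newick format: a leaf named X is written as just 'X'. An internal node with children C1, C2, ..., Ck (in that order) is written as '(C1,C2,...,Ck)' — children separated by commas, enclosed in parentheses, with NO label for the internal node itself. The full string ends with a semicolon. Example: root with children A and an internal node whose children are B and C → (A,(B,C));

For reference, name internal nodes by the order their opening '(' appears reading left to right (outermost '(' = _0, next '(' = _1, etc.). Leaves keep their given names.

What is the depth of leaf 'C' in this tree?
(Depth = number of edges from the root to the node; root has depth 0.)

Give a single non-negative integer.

Newick: ((W,T,C),Y,M,D);
Naming internals by '(' encounter order: outermost '(' = _0, next = _1, ...
Query node: C
Path from root: _0 -> _1 -> C
Depth of C: 2 (number of edges from root)

Answer: 2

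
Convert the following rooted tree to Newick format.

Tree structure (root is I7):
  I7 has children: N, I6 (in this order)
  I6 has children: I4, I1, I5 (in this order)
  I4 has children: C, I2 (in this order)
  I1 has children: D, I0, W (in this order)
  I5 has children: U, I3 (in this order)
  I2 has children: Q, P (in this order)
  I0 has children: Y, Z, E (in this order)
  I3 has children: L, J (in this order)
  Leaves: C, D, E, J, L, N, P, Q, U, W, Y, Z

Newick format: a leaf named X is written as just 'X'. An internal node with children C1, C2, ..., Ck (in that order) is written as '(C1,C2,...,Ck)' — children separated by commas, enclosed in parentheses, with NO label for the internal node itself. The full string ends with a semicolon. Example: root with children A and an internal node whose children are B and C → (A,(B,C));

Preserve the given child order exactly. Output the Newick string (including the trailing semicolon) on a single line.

internal I7 with children ['N', 'I6']
  leaf 'N' → 'N'
  internal I6 with children ['I4', 'I1', 'I5']
    internal I4 with children ['C', 'I2']
      leaf 'C' → 'C'
      internal I2 with children ['Q', 'P']
        leaf 'Q' → 'Q'
        leaf 'P' → 'P'
      → '(Q,P)'
    → '(C,(Q,P))'
    internal I1 with children ['D', 'I0', 'W']
      leaf 'D' → 'D'
      internal I0 with children ['Y', 'Z', 'E']
        leaf 'Y' → 'Y'
        leaf 'Z' → 'Z'
        leaf 'E' → 'E'
      → '(Y,Z,E)'
      leaf 'W' → 'W'
    → '(D,(Y,Z,E),W)'
    internal I5 with children ['U', 'I3']
      leaf 'U' → 'U'
      internal I3 with children ['L', 'J']
        leaf 'L' → 'L'
        leaf 'J' → 'J'
      → '(L,J)'
    → '(U,(L,J))'
  → '((C,(Q,P)),(D,(Y,Z,E),W),(U,(L,J)))'
→ '(N,((C,(Q,P)),(D,(Y,Z,E),W),(U,(L,J))))'
Final: (N,((C,(Q,P)),(D,(Y,Z,E),W),(U,(L,J))));

Answer: (N,((C,(Q,P)),(D,(Y,Z,E),W),(U,(L,J))));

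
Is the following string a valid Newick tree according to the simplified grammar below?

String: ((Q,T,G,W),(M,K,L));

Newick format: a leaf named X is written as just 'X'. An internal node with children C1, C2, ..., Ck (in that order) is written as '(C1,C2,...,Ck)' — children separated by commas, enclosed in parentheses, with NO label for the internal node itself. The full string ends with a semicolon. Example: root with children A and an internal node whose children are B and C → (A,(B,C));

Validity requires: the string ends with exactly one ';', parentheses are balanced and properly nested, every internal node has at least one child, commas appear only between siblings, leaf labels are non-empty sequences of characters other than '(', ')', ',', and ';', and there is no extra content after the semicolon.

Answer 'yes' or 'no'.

Input: ((Q,T,G,W),(M,K,L));
Paren balance: 3 '(' vs 3 ')' OK
Ends with single ';': True
Full parse: OK
Valid: True

Answer: yes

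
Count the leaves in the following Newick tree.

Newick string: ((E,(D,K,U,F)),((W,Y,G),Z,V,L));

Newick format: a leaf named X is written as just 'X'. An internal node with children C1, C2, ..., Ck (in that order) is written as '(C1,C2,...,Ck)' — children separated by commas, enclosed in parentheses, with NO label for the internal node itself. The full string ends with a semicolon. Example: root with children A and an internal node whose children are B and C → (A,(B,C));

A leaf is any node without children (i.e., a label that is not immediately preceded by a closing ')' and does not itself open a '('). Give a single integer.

Newick: ((E,(D,K,U,F)),((W,Y,G),Z,V,L));
Scan left-to-right; a leaf is any maximal label run not followed by '(':
  pos 2: leaf 'E' → count = 1
  pos 5: leaf 'D' → count = 2
  pos 7: leaf 'K' → count = 3
  pos 9: leaf 'U' → count = 4
  pos 11: leaf 'F' → count = 5
  pos 17: leaf 'W' → count = 6
  pos 19: leaf 'Y' → count = 7
  pos 21: leaf 'G' → count = 8
  pos 24: leaf 'Z' → count = 9
  pos 26: leaf 'V' → count = 10
  pos 28: leaf 'L' → count = 11
Total leaves: 11

Answer: 11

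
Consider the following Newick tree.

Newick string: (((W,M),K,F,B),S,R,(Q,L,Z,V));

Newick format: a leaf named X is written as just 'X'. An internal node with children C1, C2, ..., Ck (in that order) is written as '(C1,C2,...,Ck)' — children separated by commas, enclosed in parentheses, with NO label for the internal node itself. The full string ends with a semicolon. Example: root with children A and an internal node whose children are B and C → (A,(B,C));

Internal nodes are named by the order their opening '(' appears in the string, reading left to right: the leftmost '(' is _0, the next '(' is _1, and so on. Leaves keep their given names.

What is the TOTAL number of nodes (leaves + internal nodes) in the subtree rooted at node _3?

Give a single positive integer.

Newick: (((W,M),K,F,B),S,R,(Q,L,Z,V));
Locate _3: it is the '(' at position 19 (the 4th '(' reading left to right).
Query: subtree rooted at _3
_3: subtree_size = 1 + 4
  Q: subtree_size = 1 + 0
  L: subtree_size = 1 + 0
  Z: subtree_size = 1 + 0
  V: subtree_size = 1 + 0
Total subtree size of _3: 5

Answer: 5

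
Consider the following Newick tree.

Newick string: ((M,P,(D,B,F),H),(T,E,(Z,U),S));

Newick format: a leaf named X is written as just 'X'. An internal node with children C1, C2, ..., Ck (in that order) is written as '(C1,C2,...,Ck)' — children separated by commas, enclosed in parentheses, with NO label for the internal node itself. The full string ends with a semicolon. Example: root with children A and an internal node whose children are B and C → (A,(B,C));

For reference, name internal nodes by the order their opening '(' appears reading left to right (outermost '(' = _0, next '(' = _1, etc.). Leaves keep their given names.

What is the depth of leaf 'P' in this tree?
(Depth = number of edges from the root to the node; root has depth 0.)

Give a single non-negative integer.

Newick: ((M,P,(D,B,F),H),(T,E,(Z,U),S));
Naming internals by '(' encounter order: outermost '(' = _0, next = _1, ...
Query node: P
Path from root: _0 -> _1 -> P
Depth of P: 2 (number of edges from root)

Answer: 2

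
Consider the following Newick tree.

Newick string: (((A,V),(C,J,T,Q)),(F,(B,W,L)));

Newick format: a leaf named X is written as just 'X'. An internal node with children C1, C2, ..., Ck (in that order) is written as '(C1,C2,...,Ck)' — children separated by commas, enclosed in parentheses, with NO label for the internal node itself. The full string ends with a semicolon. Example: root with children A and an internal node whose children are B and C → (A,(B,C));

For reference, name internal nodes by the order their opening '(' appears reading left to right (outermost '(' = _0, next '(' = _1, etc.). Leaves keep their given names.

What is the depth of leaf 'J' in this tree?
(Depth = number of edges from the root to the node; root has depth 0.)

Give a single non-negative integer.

Answer: 3

Derivation:
Newick: (((A,V),(C,J,T,Q)),(F,(B,W,L)));
Naming internals by '(' encounter order: outermost '(' = _0, next = _1, ...
Query node: J
Path from root: _0 -> _1 -> _3 -> J
Depth of J: 3 (number of edges from root)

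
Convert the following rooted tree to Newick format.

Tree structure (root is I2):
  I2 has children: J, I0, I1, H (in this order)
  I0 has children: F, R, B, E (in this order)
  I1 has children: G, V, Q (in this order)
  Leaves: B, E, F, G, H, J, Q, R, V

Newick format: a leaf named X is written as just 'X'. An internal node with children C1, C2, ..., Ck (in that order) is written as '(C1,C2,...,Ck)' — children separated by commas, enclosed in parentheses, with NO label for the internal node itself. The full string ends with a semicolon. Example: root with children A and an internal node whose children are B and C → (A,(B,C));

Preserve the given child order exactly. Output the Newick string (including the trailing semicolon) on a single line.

Answer: (J,(F,R,B,E),(G,V,Q),H);

Derivation:
internal I2 with children ['J', 'I0', 'I1', 'H']
  leaf 'J' → 'J'
  internal I0 with children ['F', 'R', 'B', 'E']
    leaf 'F' → 'F'
    leaf 'R' → 'R'
    leaf 'B' → 'B'
    leaf 'E' → 'E'
  → '(F,R,B,E)'
  internal I1 with children ['G', 'V', 'Q']
    leaf 'G' → 'G'
    leaf 'V' → 'V'
    leaf 'Q' → 'Q'
  → '(G,V,Q)'
  leaf 'H' → 'H'
→ '(J,(F,R,B,E),(G,V,Q),H)'
Final: (J,(F,R,B,E),(G,V,Q),H);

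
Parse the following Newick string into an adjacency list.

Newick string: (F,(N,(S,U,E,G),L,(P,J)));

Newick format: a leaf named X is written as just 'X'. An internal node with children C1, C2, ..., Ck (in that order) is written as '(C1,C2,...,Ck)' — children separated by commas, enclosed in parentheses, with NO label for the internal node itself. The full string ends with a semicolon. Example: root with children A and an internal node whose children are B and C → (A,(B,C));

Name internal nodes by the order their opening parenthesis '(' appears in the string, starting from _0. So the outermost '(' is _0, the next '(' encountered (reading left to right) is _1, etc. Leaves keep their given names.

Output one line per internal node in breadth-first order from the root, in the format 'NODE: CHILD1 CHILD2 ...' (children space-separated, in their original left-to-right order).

Input: (F,(N,(S,U,E,G),L,(P,J)));
Scanning left-to-right, naming '(' by encounter order:
  pos 0: '(' -> open internal node _0 (depth 1)
  pos 3: '(' -> open internal node _1 (depth 2)
  pos 6: '(' -> open internal node _2 (depth 3)
  pos 14: ')' -> close internal node _2 (now at depth 2)
  pos 18: '(' -> open internal node _3 (depth 3)
  pos 22: ')' -> close internal node _3 (now at depth 2)
  pos 23: ')' -> close internal node _1 (now at depth 1)
  pos 24: ')' -> close internal node _0 (now at depth 0)
Total internal nodes: 4
BFS adjacency from root:
  _0: F _1
  _1: N _2 L _3
  _2: S U E G
  _3: P J

Answer: _0: F _1
_1: N _2 L _3
_2: S U E G
_3: P J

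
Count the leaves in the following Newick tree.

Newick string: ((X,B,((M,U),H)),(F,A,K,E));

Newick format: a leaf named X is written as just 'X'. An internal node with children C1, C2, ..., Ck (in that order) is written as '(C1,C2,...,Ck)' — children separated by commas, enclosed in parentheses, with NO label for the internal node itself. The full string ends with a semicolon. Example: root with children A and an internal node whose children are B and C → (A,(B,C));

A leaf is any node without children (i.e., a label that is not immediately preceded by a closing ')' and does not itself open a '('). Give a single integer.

Answer: 9

Derivation:
Newick: ((X,B,((M,U),H)),(F,A,K,E));
Scan left-to-right; a leaf is any maximal label run not followed by '(':
  pos 2: leaf 'X' → count = 1
  pos 4: leaf 'B' → count = 2
  pos 8: leaf 'M' → count = 3
  pos 10: leaf 'U' → count = 4
  pos 13: leaf 'H' → count = 5
  pos 18: leaf 'F' → count = 6
  pos 20: leaf 'A' → count = 7
  pos 22: leaf 'K' → count = 8
  pos 24: leaf 'E' → count = 9
Total leaves: 9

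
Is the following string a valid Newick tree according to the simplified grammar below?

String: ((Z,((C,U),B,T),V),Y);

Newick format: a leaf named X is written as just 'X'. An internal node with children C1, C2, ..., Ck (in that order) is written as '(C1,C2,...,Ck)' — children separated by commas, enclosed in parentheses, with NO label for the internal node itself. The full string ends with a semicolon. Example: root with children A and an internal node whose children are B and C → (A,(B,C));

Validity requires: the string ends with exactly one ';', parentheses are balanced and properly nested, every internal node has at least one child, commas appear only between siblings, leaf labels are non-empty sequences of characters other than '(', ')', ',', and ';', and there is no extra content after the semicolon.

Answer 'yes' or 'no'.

Answer: yes

Derivation:
Input: ((Z,((C,U),B,T),V),Y);
Paren balance: 4 '(' vs 4 ')' OK
Ends with single ';': True
Full parse: OK
Valid: True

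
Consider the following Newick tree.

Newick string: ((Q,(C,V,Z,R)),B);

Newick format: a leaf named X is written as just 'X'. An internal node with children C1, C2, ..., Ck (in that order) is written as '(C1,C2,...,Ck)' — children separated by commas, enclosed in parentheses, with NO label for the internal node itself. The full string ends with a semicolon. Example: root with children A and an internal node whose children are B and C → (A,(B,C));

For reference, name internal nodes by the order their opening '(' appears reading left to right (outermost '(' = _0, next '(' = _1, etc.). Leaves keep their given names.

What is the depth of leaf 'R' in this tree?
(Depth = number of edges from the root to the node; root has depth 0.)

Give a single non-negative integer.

Answer: 3

Derivation:
Newick: ((Q,(C,V,Z,R)),B);
Naming internals by '(' encounter order: outermost '(' = _0, next = _1, ...
Query node: R
Path from root: _0 -> _1 -> _2 -> R
Depth of R: 3 (number of edges from root)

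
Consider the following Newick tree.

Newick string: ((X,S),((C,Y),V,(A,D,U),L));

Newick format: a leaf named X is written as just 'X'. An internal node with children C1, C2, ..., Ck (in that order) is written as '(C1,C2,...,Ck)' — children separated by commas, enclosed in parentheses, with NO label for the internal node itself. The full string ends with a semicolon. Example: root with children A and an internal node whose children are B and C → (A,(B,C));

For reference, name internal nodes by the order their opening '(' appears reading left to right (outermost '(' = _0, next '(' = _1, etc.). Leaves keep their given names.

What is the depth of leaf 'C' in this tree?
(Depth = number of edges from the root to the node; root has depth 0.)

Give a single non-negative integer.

Answer: 3

Derivation:
Newick: ((X,S),((C,Y),V,(A,D,U),L));
Naming internals by '(' encounter order: outermost '(' = _0, next = _1, ...
Query node: C
Path from root: _0 -> _2 -> _3 -> C
Depth of C: 3 (number of edges from root)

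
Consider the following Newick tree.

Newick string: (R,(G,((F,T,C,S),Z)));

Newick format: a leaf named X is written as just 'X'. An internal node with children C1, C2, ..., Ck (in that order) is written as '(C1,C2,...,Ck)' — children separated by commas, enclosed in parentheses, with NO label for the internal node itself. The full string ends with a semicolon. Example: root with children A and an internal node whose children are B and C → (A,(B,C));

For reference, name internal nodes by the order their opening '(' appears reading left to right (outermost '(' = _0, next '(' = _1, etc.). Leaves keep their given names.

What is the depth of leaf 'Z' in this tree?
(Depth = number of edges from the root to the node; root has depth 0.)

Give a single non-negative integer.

Newick: (R,(G,((F,T,C,S),Z)));
Naming internals by '(' encounter order: outermost '(' = _0, next = _1, ...
Query node: Z
Path from root: _0 -> _1 -> _2 -> Z
Depth of Z: 3 (number of edges from root)

Answer: 3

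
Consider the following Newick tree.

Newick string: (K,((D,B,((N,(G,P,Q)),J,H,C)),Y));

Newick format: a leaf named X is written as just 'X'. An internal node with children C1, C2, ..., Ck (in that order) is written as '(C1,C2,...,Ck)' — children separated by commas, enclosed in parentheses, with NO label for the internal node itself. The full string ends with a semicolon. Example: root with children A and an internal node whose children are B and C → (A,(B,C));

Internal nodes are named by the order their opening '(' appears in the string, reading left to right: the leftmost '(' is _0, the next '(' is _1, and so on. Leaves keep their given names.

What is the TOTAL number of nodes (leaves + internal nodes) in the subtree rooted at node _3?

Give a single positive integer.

Newick: (K,((D,B,((N,(G,P,Q)),J,H,C)),Y));
Locate _3: it is the '(' at position 9 (the 4th '(' reading left to right).
Query: subtree rooted at _3
_3: subtree_size = 1 + 9
  _4: subtree_size = 1 + 5
    N: subtree_size = 1 + 0
    _5: subtree_size = 1 + 3
      G: subtree_size = 1 + 0
      P: subtree_size = 1 + 0
      Q: subtree_size = 1 + 0
  J: subtree_size = 1 + 0
  H: subtree_size = 1 + 0
  C: subtree_size = 1 + 0
Total subtree size of _3: 10

Answer: 10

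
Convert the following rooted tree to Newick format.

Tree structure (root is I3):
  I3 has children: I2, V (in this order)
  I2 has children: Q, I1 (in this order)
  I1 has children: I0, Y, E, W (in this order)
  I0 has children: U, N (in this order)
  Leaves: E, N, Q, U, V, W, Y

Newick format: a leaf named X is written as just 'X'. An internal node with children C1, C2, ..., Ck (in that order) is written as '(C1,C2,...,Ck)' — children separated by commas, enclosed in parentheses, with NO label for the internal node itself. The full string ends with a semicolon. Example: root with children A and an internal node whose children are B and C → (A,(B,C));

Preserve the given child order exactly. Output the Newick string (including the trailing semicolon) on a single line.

Answer: ((Q,((U,N),Y,E,W)),V);

Derivation:
internal I3 with children ['I2', 'V']
  internal I2 with children ['Q', 'I1']
    leaf 'Q' → 'Q'
    internal I1 with children ['I0', 'Y', 'E', 'W']
      internal I0 with children ['U', 'N']
        leaf 'U' → 'U'
        leaf 'N' → 'N'
      → '(U,N)'
      leaf 'Y' → 'Y'
      leaf 'E' → 'E'
      leaf 'W' → 'W'
    → '((U,N),Y,E,W)'
  → '(Q,((U,N),Y,E,W))'
  leaf 'V' → 'V'
→ '((Q,((U,N),Y,E,W)),V)'
Final: ((Q,((U,N),Y,E,W)),V);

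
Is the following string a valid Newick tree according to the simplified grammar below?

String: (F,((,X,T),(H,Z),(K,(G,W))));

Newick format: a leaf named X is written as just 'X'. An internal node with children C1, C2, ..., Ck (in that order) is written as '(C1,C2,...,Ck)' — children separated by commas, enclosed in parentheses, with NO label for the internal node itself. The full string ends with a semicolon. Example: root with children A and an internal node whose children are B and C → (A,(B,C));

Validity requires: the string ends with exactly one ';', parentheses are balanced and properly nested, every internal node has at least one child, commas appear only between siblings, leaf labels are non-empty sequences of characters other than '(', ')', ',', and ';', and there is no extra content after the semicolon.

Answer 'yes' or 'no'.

Input: (F,((,X,T),(H,Z),(K,(G,W))));
Paren balance: 6 '(' vs 6 ')' OK
Ends with single ';': True
Full parse: FAILS (empty leaf label at pos 5)
Valid: False

Answer: no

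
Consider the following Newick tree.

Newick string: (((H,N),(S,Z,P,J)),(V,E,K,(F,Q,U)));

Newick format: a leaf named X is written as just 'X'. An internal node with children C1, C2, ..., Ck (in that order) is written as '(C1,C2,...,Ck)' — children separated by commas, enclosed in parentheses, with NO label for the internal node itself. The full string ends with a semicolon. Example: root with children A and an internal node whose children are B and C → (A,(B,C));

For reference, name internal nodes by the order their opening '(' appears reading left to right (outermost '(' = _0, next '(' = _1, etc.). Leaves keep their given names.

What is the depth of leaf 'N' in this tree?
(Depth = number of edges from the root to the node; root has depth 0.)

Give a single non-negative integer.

Answer: 3

Derivation:
Newick: (((H,N),(S,Z,P,J)),(V,E,K,(F,Q,U)));
Naming internals by '(' encounter order: outermost '(' = _0, next = _1, ...
Query node: N
Path from root: _0 -> _1 -> _2 -> N
Depth of N: 3 (number of edges from root)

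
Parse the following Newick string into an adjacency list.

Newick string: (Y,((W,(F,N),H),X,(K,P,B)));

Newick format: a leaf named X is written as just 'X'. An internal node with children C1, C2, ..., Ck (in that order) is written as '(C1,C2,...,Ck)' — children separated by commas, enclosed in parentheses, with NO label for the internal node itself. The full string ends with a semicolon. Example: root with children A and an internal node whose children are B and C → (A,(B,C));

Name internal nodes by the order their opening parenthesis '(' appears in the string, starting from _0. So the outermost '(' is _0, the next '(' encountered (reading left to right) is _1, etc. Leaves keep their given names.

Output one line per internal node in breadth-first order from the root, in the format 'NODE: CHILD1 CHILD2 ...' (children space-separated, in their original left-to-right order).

Answer: _0: Y _1
_1: _2 X _4
_2: W _3 H
_4: K P B
_3: F N

Derivation:
Input: (Y,((W,(F,N),H),X,(K,P,B)));
Scanning left-to-right, naming '(' by encounter order:
  pos 0: '(' -> open internal node _0 (depth 1)
  pos 3: '(' -> open internal node _1 (depth 2)
  pos 4: '(' -> open internal node _2 (depth 3)
  pos 7: '(' -> open internal node _3 (depth 4)
  pos 11: ')' -> close internal node _3 (now at depth 3)
  pos 14: ')' -> close internal node _2 (now at depth 2)
  pos 18: '(' -> open internal node _4 (depth 3)
  pos 24: ')' -> close internal node _4 (now at depth 2)
  pos 25: ')' -> close internal node _1 (now at depth 1)
  pos 26: ')' -> close internal node _0 (now at depth 0)
Total internal nodes: 5
BFS adjacency from root:
  _0: Y _1
  _1: _2 X _4
  _2: W _3 H
  _4: K P B
  _3: F N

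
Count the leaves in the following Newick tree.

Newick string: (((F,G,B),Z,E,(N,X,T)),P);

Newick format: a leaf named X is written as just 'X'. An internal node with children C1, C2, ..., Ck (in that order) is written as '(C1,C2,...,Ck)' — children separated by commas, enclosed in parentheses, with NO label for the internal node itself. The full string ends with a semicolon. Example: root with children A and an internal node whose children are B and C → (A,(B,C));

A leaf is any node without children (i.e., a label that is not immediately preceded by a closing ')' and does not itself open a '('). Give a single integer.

Answer: 9

Derivation:
Newick: (((F,G,B),Z,E,(N,X,T)),P);
Scan left-to-right; a leaf is any maximal label run not followed by '(':
  pos 3: leaf 'F' → count = 1
  pos 5: leaf 'G' → count = 2
  pos 7: leaf 'B' → count = 3
  pos 10: leaf 'Z' → count = 4
  pos 12: leaf 'E' → count = 5
  pos 15: leaf 'N' → count = 6
  pos 17: leaf 'X' → count = 7
  pos 19: leaf 'T' → count = 8
  pos 23: leaf 'P' → count = 9
Total leaves: 9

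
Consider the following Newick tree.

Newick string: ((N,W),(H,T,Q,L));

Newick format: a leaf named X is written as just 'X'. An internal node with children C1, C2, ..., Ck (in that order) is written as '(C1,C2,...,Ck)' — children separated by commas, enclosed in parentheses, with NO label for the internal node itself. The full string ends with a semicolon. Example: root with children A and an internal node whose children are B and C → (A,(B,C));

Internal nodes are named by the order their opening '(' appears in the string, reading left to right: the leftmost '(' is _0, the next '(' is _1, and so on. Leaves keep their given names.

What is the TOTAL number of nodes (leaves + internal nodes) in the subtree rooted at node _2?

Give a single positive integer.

Answer: 5

Derivation:
Newick: ((N,W),(H,T,Q,L));
Locate _2: it is the '(' at position 7 (the 3rd '(' reading left to right).
Query: subtree rooted at _2
_2: subtree_size = 1 + 4
  H: subtree_size = 1 + 0
  T: subtree_size = 1 + 0
  Q: subtree_size = 1 + 0
  L: subtree_size = 1 + 0
Total subtree size of _2: 5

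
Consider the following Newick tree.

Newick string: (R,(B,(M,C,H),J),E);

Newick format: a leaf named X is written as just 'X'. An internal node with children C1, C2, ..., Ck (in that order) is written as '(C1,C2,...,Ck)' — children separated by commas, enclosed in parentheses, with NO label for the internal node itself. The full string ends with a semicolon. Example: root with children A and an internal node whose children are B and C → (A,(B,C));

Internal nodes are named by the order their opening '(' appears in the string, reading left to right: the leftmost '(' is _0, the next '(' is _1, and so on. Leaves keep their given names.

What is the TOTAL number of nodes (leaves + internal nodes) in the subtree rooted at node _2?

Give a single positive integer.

Newick: (R,(B,(M,C,H),J),E);
Locate _2: it is the '(' at position 6 (the 3rd '(' reading left to right).
Query: subtree rooted at _2
_2: subtree_size = 1 + 3
  M: subtree_size = 1 + 0
  C: subtree_size = 1 + 0
  H: subtree_size = 1 + 0
Total subtree size of _2: 4

Answer: 4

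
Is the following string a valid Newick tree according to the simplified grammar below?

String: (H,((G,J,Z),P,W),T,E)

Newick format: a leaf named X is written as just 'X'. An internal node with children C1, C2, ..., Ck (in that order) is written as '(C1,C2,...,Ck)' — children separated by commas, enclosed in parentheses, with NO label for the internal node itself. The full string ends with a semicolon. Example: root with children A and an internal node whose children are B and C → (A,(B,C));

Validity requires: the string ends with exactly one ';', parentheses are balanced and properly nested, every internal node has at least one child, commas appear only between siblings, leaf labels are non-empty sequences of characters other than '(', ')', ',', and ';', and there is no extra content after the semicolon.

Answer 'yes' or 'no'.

Answer: no

Derivation:
Input: (H,((G,J,Z),P,W),T,E)
Paren balance: 3 '(' vs 3 ')' OK
Ends with single ';': False
Full parse: FAILS (must end with ;)
Valid: False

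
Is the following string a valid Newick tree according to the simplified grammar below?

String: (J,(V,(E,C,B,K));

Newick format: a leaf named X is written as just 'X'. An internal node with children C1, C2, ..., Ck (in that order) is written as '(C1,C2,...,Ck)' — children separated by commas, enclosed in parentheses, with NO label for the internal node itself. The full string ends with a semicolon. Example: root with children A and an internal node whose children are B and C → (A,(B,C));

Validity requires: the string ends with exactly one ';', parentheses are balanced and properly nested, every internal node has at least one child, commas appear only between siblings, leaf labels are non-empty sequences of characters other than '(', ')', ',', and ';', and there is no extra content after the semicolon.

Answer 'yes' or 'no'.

Input: (J,(V,(E,C,B,K));
Paren balance: 3 '(' vs 2 ')' MISMATCH
Ends with single ';': True
Full parse: FAILS (expected , or ) at pos 16)
Valid: False

Answer: no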